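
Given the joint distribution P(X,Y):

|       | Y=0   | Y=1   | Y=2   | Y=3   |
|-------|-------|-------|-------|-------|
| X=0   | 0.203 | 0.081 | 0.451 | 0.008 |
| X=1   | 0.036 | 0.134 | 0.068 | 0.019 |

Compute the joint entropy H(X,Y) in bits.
2.2681 bits

H(X,Y) = -Σ_{x,y} P(x,y) log₂ P(x,y). Per-cell terms -P(x,y)·log₂P(x,y):
  X=0: 0.4670, 0.2937, 0.5181, 0.0557
  X=1: 0.1727, 0.3886, 0.2637, 0.1086
Sum of the 8 terms: H(X,Y) = 2.2681 bits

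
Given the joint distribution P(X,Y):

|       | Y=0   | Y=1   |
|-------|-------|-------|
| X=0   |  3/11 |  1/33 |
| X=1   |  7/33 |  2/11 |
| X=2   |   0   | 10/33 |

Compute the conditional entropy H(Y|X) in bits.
0.5344 bits

H(Y|X) = H(X,Y) - H(X)

H(X,Y) = -Σ_{x,y} P(x,y) log₂ P(x,y). Per-cell terms -P(x,y)·log₂P(x,y):
  X=0: 0.51122, 0.15286
  X=1: 0.47452, 0.44717
  X=2: 0.00000, 0.52196
  (cells with P = 0 contribute 0)
Sum of the 6 terms: H(X,Y) = 2.10773 bits

Marginal of X (row sums):
  P(X=0) = 3/11 + 1/33 = 10/33
  P(X=1) = 7/33 + 2/11 = 13/33
  P(X=2) = 0 + 10/33 = 10/33
H(X) = -[(10/33)·log₂(10/33) + (13/33)·log₂(13/33) + (10/33)·log₂(10/33)]
  = 0.52196 + 0.52944 + 0.52196 = 1.57336 bits

H(Y|X) = H(X,Y) - H(X) = 2.10773 - 1.57336 = 0.5344 bits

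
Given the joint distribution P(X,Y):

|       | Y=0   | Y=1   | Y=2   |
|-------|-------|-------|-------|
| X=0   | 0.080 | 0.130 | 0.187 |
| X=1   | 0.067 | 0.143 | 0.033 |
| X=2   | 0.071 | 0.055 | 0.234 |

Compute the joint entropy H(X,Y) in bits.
2.9428 bits

H(X,Y) = -Σ_{x,y} P(x,y) log₂ P(x,y). Per-cell terms -P(x,y)·log₂P(x,y):
  X=0: 0.29151, 0.38264, 0.45233
  X=1: 0.26128, 0.40125, 0.16241
  X=2: 0.27094, 0.23014, 0.49033
Sum of the 9 terms: H(X,Y) = 2.9428 bits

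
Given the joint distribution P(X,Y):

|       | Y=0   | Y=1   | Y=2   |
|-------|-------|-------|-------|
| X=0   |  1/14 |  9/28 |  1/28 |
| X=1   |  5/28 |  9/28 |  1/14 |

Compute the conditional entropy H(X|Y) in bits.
0.9570 bits

H(X|Y) = H(X,Y) - H(Y)

H(X,Y) = -Σ_{x,y} P(x,y) log₂ P(x,y). Per-cell terms -P(x,y)·log₂P(x,y):
  X=0: 0.271954, 0.526317, 0.171691
  X=1: 0.443826, 0.526317, 0.271954
Sum of the 6 terms: H(X,Y) = 2.21206 bits

Marginal of Y (column sums):
  P(Y=0) = 1/14 + 5/28 = 1/4
  P(Y=1) = 9/28 + 9/28 = 9/14
  P(Y=2) = 1/28 + 1/14 = 3/28
H(Y) = -[(1/4)·log₂(1/4) + (9/14)·log₂(9/14) + (3/28)·log₂(3/28)]
  = 0.500000 + 0.409776 + 0.345256 = 1.25503 bits

H(X|Y) = H(X,Y) - H(Y) = 2.21206 - 1.25503 = 0.9570 bits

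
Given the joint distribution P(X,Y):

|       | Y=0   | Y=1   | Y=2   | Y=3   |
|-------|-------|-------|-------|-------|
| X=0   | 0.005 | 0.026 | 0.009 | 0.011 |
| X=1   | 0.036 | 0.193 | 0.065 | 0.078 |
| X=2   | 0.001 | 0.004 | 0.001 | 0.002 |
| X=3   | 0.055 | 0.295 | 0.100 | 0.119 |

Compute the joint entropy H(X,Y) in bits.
2.9990 bits

H(X,Y) = -Σ_{x,y} P(x,y) log₂ P(x,y). Per-cell terms -P(x,y)·log₂P(x,y):
  X=0: 0.03822, 0.13690, 0.06116, 0.07157
  X=1: 0.17265, 0.45805, 0.25632, 0.28707
  X=2: 0.00997, 0.03186, 0.00997, 0.01793
  X=3: 0.23014, 0.51956, 0.33219, 0.36545
Sum of the 16 terms: H(X,Y) = 2.9990 bits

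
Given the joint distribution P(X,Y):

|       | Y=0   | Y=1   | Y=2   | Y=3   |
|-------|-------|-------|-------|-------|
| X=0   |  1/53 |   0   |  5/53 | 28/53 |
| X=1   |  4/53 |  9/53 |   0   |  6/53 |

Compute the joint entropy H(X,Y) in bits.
1.9873 bits

H(X,Y) = -Σ_{x,y} P(x,y) log₂ P(x,y). Per-cell terms -P(x,y)·log₂P(x,y):
  X=0: 0.1081, 0.0000, 0.3213, 0.4863
  X=1: 0.2814, 0.4344, 0.0000, 0.3558
  (cells with P = 0 contribute 0)
Sum of the 8 terms: H(X,Y) = 1.9873 bits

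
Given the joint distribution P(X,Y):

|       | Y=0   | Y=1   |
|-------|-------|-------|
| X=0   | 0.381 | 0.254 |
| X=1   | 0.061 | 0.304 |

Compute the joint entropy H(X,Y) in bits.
1.8010 bits

H(X,Y) = -Σ_{x,y} P(x,y) log₂ P(x,y). Per-cell terms -P(x,y)·log₂P(x,y):
  X=0: 0.530404, 0.502183
  X=1: 0.246138, 0.522228
Sum of the 4 terms: H(X,Y) = 1.8010 bits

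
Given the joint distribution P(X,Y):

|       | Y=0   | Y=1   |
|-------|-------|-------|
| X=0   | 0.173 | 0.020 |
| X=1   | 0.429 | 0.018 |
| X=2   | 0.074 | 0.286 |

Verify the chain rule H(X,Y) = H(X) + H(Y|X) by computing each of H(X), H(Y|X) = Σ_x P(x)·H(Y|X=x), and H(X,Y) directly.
H(X) = 1.5079 bits, H(Y|X) = 0.4654 bits, H(X,Y) = 1.9733 bits

Marginal of X (row sums):
  P(X=0) = 0.173 + 0.020 = 0.193
  P(X=1) = 0.429 + 0.018 = 0.447
  P(X=2) = 0.074 + 0.286 = 0.360
H(X) = -[0.193·log₂(0.193) + 0.447·log₂(0.447) + 0.360·log₂(0.360)]
  = 0.458052 + 0.519259 + 0.530615 = 1.5079 bits

H(Y|X) = Σ_x P(x)·H(Y|X=x):
  X=0: P(X=0) = 0.193, P(Y|X=0) = (173/193, 20/193) → H(Y|X=0) = 0.480388
  X=1: P(X=1) = 0.447, P(Y|X=1) = (143/149, 6/149) → H(Y|X=1) = 0.243522
  X=2: P(X=2) = 0.360, P(Y|X=2) = (37/180, 143/180) → H(Y|X=2) = 0.732901
H(Y|X) = 0.193·0.480388 + 0.447·0.243522 + 0.360·0.732901 = 0.4654 bits

H(X,Y) = -Σ_{x,y} P(x,y) log₂ P(x,y). Per-cell terms -P(x,y)·log₂P(x,y):
  X=0: 0.437890, 0.112877
  X=1: 0.523788, 0.104325
  X=2: 0.277968, 0.516491
Sum of the 6 terms: H(X,Y) = 1.9733 bits

Chain rule check:
  H(X) + H(Y|X) = 1.5079 + 0.4654 = 1.9733 bits
  H(X,Y) = 1.9733 bits
✓ Chain rule verified.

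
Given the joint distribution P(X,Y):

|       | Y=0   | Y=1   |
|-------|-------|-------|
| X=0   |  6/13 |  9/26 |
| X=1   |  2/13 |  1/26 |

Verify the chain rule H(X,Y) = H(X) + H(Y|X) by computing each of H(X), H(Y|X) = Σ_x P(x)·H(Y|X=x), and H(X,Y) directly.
H(X) = 0.7063 bits, H(Y|X) = 0.9346 bits, H(X,Y) = 1.6409 bits

Marginal of X (row sums):
  P(X=0) = 6/13 + 9/26 = 21/26
  P(X=1) = 2/13 + 1/26 = 5/26
H(X) = -[(21/26)·log₂(21/26) + (5/26)·log₂(5/26)]
  = 0.2489 + 0.4574 = 0.7063 bits

H(Y|X) = Σ_x P(x)·H(Y|X=x):
  X=0: P(X=0) = 21/26, P(Y|X=0) = (4/7, 3/7) → H(Y|X=0) = 0.9852
  X=1: P(X=1) = 5/26, P(Y|X=1) = (4/5, 1/5) → H(Y|X=1) = 0.7219
H(Y|X) = (21/26)·0.9852 + (5/26)·0.7219 = 0.9346 bits

H(X,Y) = -Σ_{x,y} P(x,y) log₂ P(x,y). Per-cell terms -P(x,y)·log₂P(x,y):
  X=0: 0.5148, 0.5298
  X=1: 0.4155, 0.1808
Sum of the 4 terms: H(X,Y) = 1.6409 bits

Chain rule check:
  H(X) + H(Y|X) = 0.7063 + 0.9346 = 1.6409 bits
  H(X,Y) = 1.6409 bits
✓ Chain rule verified.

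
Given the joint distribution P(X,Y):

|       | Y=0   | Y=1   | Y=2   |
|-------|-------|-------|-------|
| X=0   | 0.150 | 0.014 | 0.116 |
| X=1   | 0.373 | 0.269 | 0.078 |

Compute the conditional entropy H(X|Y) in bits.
0.7212 bits

H(X|Y) = H(X,Y) - H(Y)

H(X,Y) = -Σ_{x,y} P(x,y) log₂ P(x,y). Per-cell terms -P(x,y)·log₂P(x,y):
  X=0: 0.41054, 0.08622, 0.36051
  X=1: 0.53069, 0.50957, 0.28707
Sum of the 6 terms: H(X,Y) = 2.1846 bits

Marginal of Y (column sums):
  P(Y=0) = 0.150 + 0.373 = 0.523
  P(Y=1) = 0.014 + 0.269 = 0.283
  P(Y=2) = 0.116 + 0.078 = 0.194
H(Y) = -[0.523·log₂(0.523) + 0.283·log₂(0.283) + 0.194·log₂(0.194)]
  = 0.48907 + 0.51538 + 0.45898 = 1.4634 bits

H(X|Y) = H(X,Y) - H(Y) = 2.1846 - 1.4634 = 0.7212 bits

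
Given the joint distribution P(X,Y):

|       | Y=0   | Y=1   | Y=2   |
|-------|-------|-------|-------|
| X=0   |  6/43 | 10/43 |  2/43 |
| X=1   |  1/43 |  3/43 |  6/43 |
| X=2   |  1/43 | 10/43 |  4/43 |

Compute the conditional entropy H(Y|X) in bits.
1.2714 bits

H(Y|X) = H(X,Y) - H(X)

H(X,Y) = -Σ_{x,y} P(x,y) log₂ P(x,y). Per-cell terms -P(x,y)·log₂P(x,y):
  X=0: 0.3964608, 0.4893806, 0.2058728
  X=1: 0.1261922, 0.2679978, 0.3964608
  X=2: 0.1261922, 0.4893806, 0.3187223
Sum of the 9 terms: H(X,Y) = 2.8166601 bits

Marginal of X (row sums):
  P(X=0) = 6/43 + 10/43 + 2/43 = 18/43
  P(X=1) = 1/43 + 3/43 + 6/43 = 10/43
  P(X=2) = 1/43 + 10/43 + 4/43 = 15/43
H(X) = -[(18/43)·log₂(18/43) + (10/43)·log₂(10/43) + (15/43)·log₂(15/43)]
  = 0.5259097 + 0.4893806 + 0.5300142 = 1.5453045 bits

H(Y|X) = H(X,Y) - H(X) = 2.8166601 - 1.5453045 = 1.2714 bits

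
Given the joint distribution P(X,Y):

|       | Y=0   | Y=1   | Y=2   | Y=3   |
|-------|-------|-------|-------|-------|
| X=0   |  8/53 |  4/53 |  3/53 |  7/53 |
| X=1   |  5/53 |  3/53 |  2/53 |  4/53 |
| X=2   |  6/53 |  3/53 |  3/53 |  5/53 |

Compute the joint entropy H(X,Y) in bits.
3.4751 bits

H(X,Y) = -Σ_{x,y} P(x,y) log₂ P(x,y). Per-cell terms -P(x,y)·log₂P(x,y):
  X=0: 0.4118, 0.2814, 0.2345, 0.3857
  X=1: 0.3213, 0.2345, 0.1784, 0.2814
  X=2: 0.3558, 0.2345, 0.2345, 0.3213
Sum of the 12 terms: H(X,Y) = 3.4751 bits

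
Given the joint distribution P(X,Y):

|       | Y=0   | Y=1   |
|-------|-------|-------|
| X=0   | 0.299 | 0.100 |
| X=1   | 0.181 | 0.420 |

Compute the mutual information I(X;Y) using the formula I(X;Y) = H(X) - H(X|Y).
0.1442 bits

I(X;Y) = H(X) - H(X|Y)

Marginal of X (row sums):
  P(X=0) = 0.299 + 0.100 = 0.399
  P(X=1) = 0.181 + 0.420 = 0.601
H(X) = -[0.399·log₂(0.399) + 0.601·log₂(0.601)]
  = 0.52889 + 0.44147 = 0.97036 bits

Marginal of Y (column sums):
  P(Y=0) = 0.299 + 0.181 = 0.480
  P(Y=1) = 0.100 + 0.420 = 0.520
H(X|Y) = Σ_y P(y)·H(X|Y=y):
  Y=0: P(Y=0) = 0.480, P(X|Y=0) = (299/480, 181/480) → H(X|Y=0) = 0.95596
  Y=1: P(Y=1) = 0.520, P(X|Y=1) = (5/26, 21/26) → H(X|Y=1) = 0.70627
H(X|Y) = 0.480·0.95596 + 0.520·0.70627 = 0.82612 bits

I(X;Y) = H(X) - H(X|Y) = 0.97036 - 0.82612 = 0.1442 bits

Cross-check via I(X;Y) = H(X) + H(Y) - H(X,Y): computing H(Y) from the column sums and H(X,Y) from the 4 cells in the same way gives H(Y) = 0.99885 bits and H(X,Y) = 1.82497 bits, so
I(X;Y) = 0.97036 + 0.99885 - 1.82497 = 0.1442 bits ✓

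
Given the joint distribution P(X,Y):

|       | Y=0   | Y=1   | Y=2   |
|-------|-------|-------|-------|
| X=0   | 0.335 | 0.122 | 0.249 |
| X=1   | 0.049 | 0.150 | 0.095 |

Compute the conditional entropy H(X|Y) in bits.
0.7739 bits

H(X|Y) = H(X,Y) - H(Y)

H(X,Y) = -Σ_{x,y} P(x,y) log₂ P(x,y). Per-cell terms -P(x,y)·log₂P(x,y):
  X=0: 0.5286, 0.3703, 0.4994
  X=1: 0.2132, 0.4105, 0.3226
Sum of the 6 terms: H(X,Y) = 2.3446 bits

Marginal of Y (column sums):
  P(Y=0) = 0.335 + 0.049 = 0.384
  P(Y=1) = 0.122 + 0.150 = 0.272
  P(Y=2) = 0.249 + 0.095 = 0.344
H(Y) = -[0.384·log₂(0.384) + 0.272·log₂(0.272) + 0.344·log₂(0.344)]
  = 0.5302 + 0.5109 + 0.5296 = 1.5707 bits

H(X|Y) = H(X,Y) - H(Y) = 2.3446 - 1.5707 = 0.7739 bits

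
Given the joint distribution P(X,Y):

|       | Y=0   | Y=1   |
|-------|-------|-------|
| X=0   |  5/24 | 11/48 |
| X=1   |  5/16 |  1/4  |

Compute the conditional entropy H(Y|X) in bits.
0.9943 bits

H(Y|X) = H(X,Y) - H(X)

H(X,Y) = -Σ_{x,y} P(x,y) log₂ P(x,y). Per-cell terms -P(x,y)·log₂P(x,y):
  X=0: 0.4715, 0.4871
  X=1: 0.5244, 0.5000
Sum of the 4 terms: H(X,Y) = 1.9830 bits

Marginal of X (row sums):
  P(X=0) = 5/24 + 11/48 = 7/16
  P(X=1) = 5/16 + 1/4 = 9/16
H(X) = -[(7/16)·log₂(7/16) + (9/16)·log₂(9/16)]
  = 0.5218 + 0.4669 = 0.9887 bits

H(Y|X) = H(X,Y) - H(X) = 1.9830 - 0.9887 = 0.9943 bits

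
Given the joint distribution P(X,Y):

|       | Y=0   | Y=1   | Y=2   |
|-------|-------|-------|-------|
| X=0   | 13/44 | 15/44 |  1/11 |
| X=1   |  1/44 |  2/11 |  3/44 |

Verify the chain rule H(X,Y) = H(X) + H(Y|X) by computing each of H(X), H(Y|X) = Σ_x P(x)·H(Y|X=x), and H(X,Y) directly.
H(X) = 0.8454 bits, H(Y|X) = 1.3535 bits, H(X,Y) = 2.1989 bits

Marginal of X (row sums):
  P(X=0) = 13/44 + 15/44 + 1/11 = 8/11
  P(X=1) = 1/44 + 2/11 + 3/44 = 3/11
H(X) = -[(8/11)·log₂(8/11) + (3/11)·log₂(3/11)]
  = 0.334132 + 0.511219 = 0.8454 bits

H(Y|X) = Σ_x P(x)·H(Y|X=x):
  X=0: P(X=0) = 8/11, P(Y|X=0) = (13/32, 15/32, 1/8) → H(Y|X=0) = 1.415341
  X=1: P(X=1) = 3/11, P(Y|X=1) = (1/12, 2/3, 1/4) → H(Y|X=1) = 1.188722
H(Y|X) = (8/11)·1.415341 + (3/11)·1.188722 = 1.3535 bits

H(X,Y) = -Σ_{x,y} P(x,y) log₂ P(x,y). Per-cell terms -P(x,y)·log₂P(x,y):
  X=0: 0.519702, 0.529275, 0.314494
  X=1: 0.124078, 0.447169, 0.264168
Sum of the 6 terms: H(X,Y) = 2.1989 bits

Chain rule check:
  H(X) + H(Y|X) = 0.8454 + 1.3535 = 2.1989 bits
  H(X,Y) = 2.1989 bits
✓ Chain rule verified.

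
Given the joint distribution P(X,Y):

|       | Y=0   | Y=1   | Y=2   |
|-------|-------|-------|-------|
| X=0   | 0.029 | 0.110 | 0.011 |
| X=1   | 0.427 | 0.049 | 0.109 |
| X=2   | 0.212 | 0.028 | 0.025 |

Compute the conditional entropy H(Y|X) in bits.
1.0371 bits

H(Y|X) = H(X,Y) - H(X)

H(X,Y) = -Σ_{x,y} P(x,y) log₂ P(x,y). Per-cell terms -P(x,y)·log₂P(x,y):
  X=0: 0.148126, 0.350287, 0.071570
  X=1: 0.524224, 0.213203, 0.348538
  X=2: 0.474427, 0.144436, 0.133048
Sum of the 9 terms: H(X,Y) = 2.40786 bits

Marginal of X (row sums):
  P(X=0) = 0.029 + 0.110 + 0.011 = 0.150
  P(X=1) = 0.427 + 0.049 + 0.109 = 0.585
  P(X=2) = 0.212 + 0.028 + 0.025 = 0.265
H(X) = -[0.150·log₂(0.150) + 0.585·log₂(0.585) + 0.265·log₂(0.265)]
  = 0.410545 + 0.452493 + 0.507723 = 1.37076 bits

H(Y|X) = H(X,Y) - H(X) = 2.40786 - 1.37076 = 1.0371 bits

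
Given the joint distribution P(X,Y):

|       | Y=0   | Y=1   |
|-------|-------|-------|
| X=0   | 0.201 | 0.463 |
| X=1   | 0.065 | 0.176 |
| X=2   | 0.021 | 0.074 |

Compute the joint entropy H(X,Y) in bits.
2.0721 bits

H(X,Y) = -Σ_{x,y} P(x,y) log₂ P(x,y). Per-cell terms -P(x,y)·log₂P(x,y):
  X=0: 0.4653, 0.5144
  X=1: 0.2563, 0.4411
  X=2: 0.1170, 0.2780
Sum of the 6 terms: H(X,Y) = 2.0721 bits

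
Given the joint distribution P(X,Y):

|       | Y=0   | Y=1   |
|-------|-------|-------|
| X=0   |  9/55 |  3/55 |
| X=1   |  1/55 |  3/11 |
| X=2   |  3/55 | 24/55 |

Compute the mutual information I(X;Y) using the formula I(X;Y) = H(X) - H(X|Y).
0.2668 bits

I(X;Y) = H(X) - H(X|Y)

Marginal of X (row sums):
  P(X=0) = 9/55 + 3/55 = 12/55
  P(X=1) = 1/55 + 3/11 = 16/55
  P(X=2) = 3/55 + 24/55 = 27/55
H(X) = -[(12/55)·log₂(12/55) + (16/55)·log₂(16/55) + (27/55)·log₂(27/55)]
  = 0.479214 + 0.518214 + 0.503905 = 1.50133 bits

Marginal of Y (column sums):
  P(Y=0) = 9/55 + 1/55 + 3/55 = 13/55
  P(Y=1) = 3/55 + 3/11 + 24/55 = 42/55
H(X|Y) = Σ_y P(y)·H(X|Y=y):
  Y=0: P(Y=0) = 13/55, P(X|Y=0) = (9/13, 1/13, 3/13) → H(X|Y=0) = 1.140116
  Y=1: P(Y=1) = 42/55, P(X|Y=1) = (1/14, 5/14, 4/7) → H(X|Y=1) = 1.263809
H(X|Y) = (13/55)·1.140116 + (42/55)·1.263809 = 1.23457 bits

I(X;Y) = H(X) - H(X|Y) = 1.50133 - 1.23457 = 0.2668 bits

Cross-check via I(X;Y) = H(X) + H(Y) - H(X,Y): computing H(Y) from the column sums and H(X,Y) from the 6 cells in the same way gives H(Y) = 0.78894 bits and H(X,Y) = 2.02351 bits, so
I(X;Y) = 1.50133 + 0.78894 - 2.02351 = 0.2668 bits ✓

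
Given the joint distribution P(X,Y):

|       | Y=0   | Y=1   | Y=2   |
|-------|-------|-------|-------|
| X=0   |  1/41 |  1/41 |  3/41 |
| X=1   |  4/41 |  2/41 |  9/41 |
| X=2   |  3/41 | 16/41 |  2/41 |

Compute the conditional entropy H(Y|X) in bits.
1.1808 bits

H(Y|X) = H(X,Y) - H(X)

H(X,Y) = -Σ_{x,y} P(x,y) log₂ P(x,y). Per-cell terms -P(x,y)·log₂P(x,y):
  X=0: 0.13067, 0.13067, 0.27604
  X=1: 0.32757, 0.21256, 0.48021
  X=2: 0.27604, 0.52978, 0.21256
Sum of the 9 terms: H(X,Y) = 2.5761 bits

Marginal of X (row sums):
  P(X=0) = 1/41 + 1/41 + 3/41 = 5/41
  P(X=1) = 4/41 + 2/41 + 9/41 = 15/41
  P(X=2) = 3/41 + 16/41 + 2/41 = 21/41
H(X) = -[(5/41)·log₂(5/41) + (15/41)·log₂(15/41) + (21/41)·log₂(21/41)]
  = 0.37020 + 0.53073 + 0.49439 = 1.3953 bits

H(Y|X) = H(X,Y) - H(X) = 2.5761 - 1.3953 = 1.1808 bits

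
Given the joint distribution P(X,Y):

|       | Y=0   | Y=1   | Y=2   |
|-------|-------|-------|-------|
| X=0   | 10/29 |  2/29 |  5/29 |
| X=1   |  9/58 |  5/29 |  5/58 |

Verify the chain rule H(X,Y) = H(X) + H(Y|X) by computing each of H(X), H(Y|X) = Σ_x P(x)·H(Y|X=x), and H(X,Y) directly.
H(X) = 0.9784 bits, H(Y|X) = 1.4137 bits, H(X,Y) = 2.3922 bits

Marginal of X (row sums):
  P(X=0) = 10/29 + 2/29 + 5/29 = 17/29
  P(X=1) = 9/58 + 5/29 + 5/58 = 12/29
H(X) = -[(17/29)·log₂(17/29) + (12/29)·log₂(12/29)]
  = 0.451683 + 0.526766 = 0.9784 bits

H(Y|X) = Σ_x P(x)·H(Y|X=x):
  X=0: P(X=0) = 17/29, P(Y|X=0) = (10/17, 2/17, 5/17) → H(Y|X=0) = 1.332820
  X=1: P(X=1) = 12/29, P(Y|X=1) = (3/8, 5/12, 5/24) → H(Y|X=1) = 1.528369
H(Y|X) = (17/29)·1.332820 + (12/29)·1.528369 = 1.4137 bits

H(X,Y) = -Σ_{x,y} P(x,y) log₂ P(x,y). Per-cell terms -P(x,y)·log₂P(x,y):
  X=0: 0.529673, 0.266068, 0.437251
  X=1: 0.417112, 0.437251, 0.304832
Sum of the 6 terms: H(X,Y) = 2.3922 bits

Chain rule check:
  H(X) + H(Y|X) = 0.9784 + 1.4137 = 2.3921 bits
  H(X,Y) = 2.3922 bits
✓ Chain rule verified (Δ = 0.0001 is 4-dp rounding noise: each of the three values was rounded independently).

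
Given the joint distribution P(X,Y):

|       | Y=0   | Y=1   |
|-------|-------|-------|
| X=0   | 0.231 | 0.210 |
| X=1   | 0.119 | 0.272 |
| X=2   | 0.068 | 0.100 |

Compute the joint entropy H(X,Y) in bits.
2.4334 bits

H(X,Y) = -Σ_{x,y} P(x,y) log₂ P(x,y). Per-cell terms -P(x,y)·log₂P(x,y):
  X=0: 0.48834, 0.47282
  X=1: 0.36545, 0.51090
  X=2: 0.26373, 0.33219
Sum of the 6 terms: H(X,Y) = 2.4334 bits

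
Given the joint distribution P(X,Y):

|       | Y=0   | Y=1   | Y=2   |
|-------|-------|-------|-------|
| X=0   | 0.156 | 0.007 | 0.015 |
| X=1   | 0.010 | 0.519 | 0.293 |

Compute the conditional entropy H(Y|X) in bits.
0.9599 bits

H(Y|X) = H(X,Y) - H(X)

H(X,Y) = -Σ_{x,y} P(x,y) log₂ P(x,y). Per-cell terms -P(x,y)·log₂P(x,y):
  X=0: 0.418140, 0.050109, 0.090883
  X=1: 0.066439, 0.491074, 0.518911
Sum of the 6 terms: H(X,Y) = 1.63556 bits

Marginal of X (row sums):
  P(X=0) = 0.156 + 0.007 + 0.015 = 0.178
  P(X=1) = 0.010 + 0.519 + 0.293 = 0.822
H(X) = -[0.178·log₂(0.178) + 0.822·log₂(0.822)]
  = 0.443229 + 0.232453 = 0.67568 bits

H(Y|X) = H(X,Y) - H(X) = 1.63556 - 0.67568 = 0.9599 bits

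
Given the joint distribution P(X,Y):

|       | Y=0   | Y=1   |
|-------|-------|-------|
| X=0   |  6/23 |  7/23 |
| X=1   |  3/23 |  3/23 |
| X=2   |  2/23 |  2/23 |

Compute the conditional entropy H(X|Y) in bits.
1.4088 bits

H(X|Y) = H(X,Y) - H(Y)

H(X,Y) = -Σ_{x,y} P(x,y) log₂ P(x,y). Per-cell terms -P(x,y)·log₂P(x,y):
  X=0: 0.5057, 0.5223
  X=1: 0.3833, 0.3833
  X=2: 0.3064, 0.3064
Sum of the 6 terms: H(X,Y) = 2.4074 bits

Marginal of Y (column sums):
  P(Y=0) = 6/23 + 3/23 + 2/23 = 11/23
  P(Y=1) = 7/23 + 3/23 + 2/23 = 12/23
H(Y) = -[(11/23)·log₂(11/23) + (12/23)·log₂(12/23)]
  = 0.5089 + 0.4897 = 0.9986 bits

H(X|Y) = H(X,Y) - H(Y) = 2.4074 - 0.9986 = 1.4088 bits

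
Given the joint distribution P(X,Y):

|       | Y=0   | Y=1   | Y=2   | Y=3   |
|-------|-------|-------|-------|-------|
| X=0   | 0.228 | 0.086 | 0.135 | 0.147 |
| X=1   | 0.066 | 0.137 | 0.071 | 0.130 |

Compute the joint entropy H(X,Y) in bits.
2.8926 bits

H(X,Y) = -Σ_{x,y} P(x,y) log₂ P(x,y). Per-cell terms -P(x,y)·log₂P(x,y):
  X=0: 0.48630, 0.30440, 0.39001, 0.40662
  X=1: 0.25881, 0.39288, 0.27094, 0.38264
Sum of the 8 terms: H(X,Y) = 2.8926 bits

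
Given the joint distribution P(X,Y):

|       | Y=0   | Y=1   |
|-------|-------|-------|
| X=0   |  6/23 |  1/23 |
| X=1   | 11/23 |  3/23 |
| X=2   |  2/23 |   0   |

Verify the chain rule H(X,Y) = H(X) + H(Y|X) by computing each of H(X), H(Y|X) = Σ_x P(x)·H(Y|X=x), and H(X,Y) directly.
H(X) = 1.2647 bits, H(Y|X) = 0.6363 bits, H(X,Y) = 1.9010 bits

Marginal of X (row sums):
  P(X=0) = 6/23 + 1/23 = 7/23
  P(X=1) = 11/23 + 3/23 = 14/23
  P(X=2) = 2/23 + 0 = 2/23
H(X) = -[(7/23)·log₂(7/23) + (14/23)·log₂(14/23) + (2/23)·log₂(2/23)]
  = 0.522324 + 0.435952 + 0.306397 = 1.2647 bits

H(Y|X) = Σ_x P(x)·H(Y|X=x):
  X=0: P(X=0) = 7/23, P(Y|X=0) = (6/7, 1/7) → H(Y|X=0) = 0.591673
  X=1: P(X=1) = 14/23, P(Y|X=1) = (11/14, 3/14) → H(Y|X=1) = 0.749595
  X=2: P(X=2) = 2/23, P(Y|X=2) = (1, 0) → H(Y|X=2) = 0.000000
H(Y|X) = (7/23)·0.591673 + (14/23)·0.749595 + (2/23)·0.000000 = 0.6363 bits

H(X,Y) = -Σ_{x,y} P(x,y) log₂ P(x,y). Per-cell terms -P(x,y)·log₂P(x,y):
  X=0: 0.505722, 0.196677
  X=1: 0.508932, 0.383296
  X=2: 0.306397, 0.000000
  (cells with P = 0 contribute 0)
Sum of the 6 terms: H(X,Y) = 1.9010 bits

Chain rule check:
  H(X) + H(Y|X) = 1.2647 + 0.6363 = 1.9010 bits
  H(X,Y) = 1.9010 bits
✓ Chain rule verified.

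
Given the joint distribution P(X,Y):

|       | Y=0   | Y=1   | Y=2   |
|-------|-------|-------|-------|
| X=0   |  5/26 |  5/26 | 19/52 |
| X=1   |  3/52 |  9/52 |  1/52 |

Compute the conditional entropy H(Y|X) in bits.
1.4193 bits

H(Y|X) = H(X,Y) - H(X)

H(X,Y) = -Σ_{x,y} P(x,y) log₂ P(x,y). Per-cell terms -P(x,y)·log₂P(x,y):
  X=0: 0.45741, 0.45741, 0.53073
  X=1: 0.23743, 0.43797, 0.10962
Sum of the 6 terms: H(X,Y) = 2.2306 bits

Marginal of X (row sums):
  P(X=0) = 5/26 + 5/26 + 19/52 = 3/4
  P(X=1) = 3/52 + 9/52 + 1/52 = 1/4
H(X) = -[(3/4)·log₂(3/4) + (1/4)·log₂(1/4)]
  = 0.31128 + 0.50000 = 0.8113 bits

H(Y|X) = H(X,Y) - H(X) = 2.2306 - 0.8113 = 1.4193 bits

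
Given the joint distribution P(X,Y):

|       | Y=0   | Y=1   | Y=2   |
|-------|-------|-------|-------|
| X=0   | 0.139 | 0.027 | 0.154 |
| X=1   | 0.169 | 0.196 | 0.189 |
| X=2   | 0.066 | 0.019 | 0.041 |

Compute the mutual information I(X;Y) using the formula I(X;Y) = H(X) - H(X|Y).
0.0739 bits

I(X;Y) = H(X) - H(X|Y)

Marginal of X (row sums):
  P(X=0) = 0.139 + 0.027 + 0.154 = 0.320
  P(X=1) = 0.169 + 0.196 + 0.189 = 0.554
  P(X=2) = 0.066 + 0.019 + 0.041 = 0.126
H(X) = -[0.320·log₂(0.320) + 0.554·log₂(0.554) + 0.126·log₂(0.126)]
  = 0.5260 + 0.4720 + 0.3766 = 1.3746 bits

Marginal of Y (column sums):
  P(Y=0) = 0.139 + 0.169 + 0.066 = 0.374
  P(Y=1) = 0.027 + 0.196 + 0.019 = 0.242
  P(Y=2) = 0.154 + 0.189 + 0.041 = 0.384
H(X|Y) = Σ_y P(y)·H(X|Y=y):
  Y=0: P(Y=0) = 0.374, P(X|Y=0) = (139/374, 169/374, 3/17) → H(X|Y=0) = 1.4902
  Y=1: P(Y=1) = 0.242, P(X|Y=1) = (27/242, 98/121, 19/242) → H(X|Y=1) = 0.8876
  Y=2: P(Y=2) = 0.384, P(X|Y=2) = (77/192, 63/128, 41/384) → H(X|Y=2) = 1.3766
H(X|Y) = 0.374·1.4902 + 0.242·0.8876 + 0.384·1.3766 = 1.3007 bits

I(X;Y) = H(X) - H(X|Y) = 1.3746 - 1.3007 = 0.0739 bits

Cross-check via I(X;Y) = H(X) + H(Y) - H(X,Y): computing H(Y) from the column sums and H(X,Y) from the 9 cells in the same way gives H(Y) = 1.5563 bits and H(X,Y) = 2.8570 bits, so
I(X;Y) = 1.3746 + 1.5563 - 2.8570 = 0.0739 bits ✓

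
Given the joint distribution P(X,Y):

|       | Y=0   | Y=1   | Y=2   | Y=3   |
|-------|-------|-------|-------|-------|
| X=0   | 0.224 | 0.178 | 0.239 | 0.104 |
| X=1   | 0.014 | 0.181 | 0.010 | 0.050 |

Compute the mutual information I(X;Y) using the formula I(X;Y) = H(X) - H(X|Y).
0.1827 bits

I(X;Y) = H(X) - H(X|Y)

Marginal of X (row sums):
  P(X=0) = 0.224 + 0.178 + 0.239 + 0.104 = 0.745
  P(X=1) = 0.014 + 0.181 + 0.010 + 0.050 = 0.255
H(X) = -[0.745·log₂(0.745) + 0.255·log₂(0.255)]
  = 0.316392 + 0.502715 = 0.819107 bits

Marginal of Y (column sums):
  P(Y=0) = 0.224 + 0.014 = 0.238
  P(Y=1) = 0.178 + 0.181 = 0.359
  P(Y=2) = 0.239 + 0.010 = 0.249
  P(Y=3) = 0.104 + 0.050 = 0.154
H(X|Y) = Σ_y P(y)·H(X|Y=y):
  Y=0: P(Y=0) = 0.238, P(X|Y=0) = (16/17, 1/17) → H(X|Y=0) = 0.322757
  Y=1: P(Y=1) = 0.359, P(X|Y=1) = (178/359, 181/359) → H(X|Y=1) = 0.999950
  Y=2: P(Y=2) = 0.249, P(X|Y=2) = (239/249, 10/249) → H(X|Y=2) = 0.243028
  Y=3: P(Y=3) = 0.154, P(X|Y=3) = (52/77, 25/77) → H(X|Y=3) = 0.909393
H(X|Y) = 0.238·0.322757 + 0.359·0.999950 + 0.249·0.243028 + 0.154·0.909393 = 0.636359 bits

I(X;Y) = H(X) - H(X|Y) = 0.819107 - 0.636359 = 0.1827 bits

Cross-check via I(X;Y) = H(X) + H(Y) - H(X,Y): computing H(Y) from the column sums and H(X,Y) from the 8 cells in the same way gives H(Y) = 1.938557 bits and H(X,Y) = 2.574916 bits, so
I(X;Y) = 0.819107 + 1.938557 - 2.574916 = 0.1827 bits ✓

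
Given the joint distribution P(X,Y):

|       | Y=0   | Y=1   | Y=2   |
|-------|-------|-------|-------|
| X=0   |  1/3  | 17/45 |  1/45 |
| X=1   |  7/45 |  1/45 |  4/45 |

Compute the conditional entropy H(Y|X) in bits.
1.1943 bits

H(Y|X) = H(X,Y) - H(X)

H(X,Y) = -Σ_{x,y} P(x,y) log₂ P(x,y). Per-cell terms -P(x,y)·log₂P(x,y):
  X=0: 0.52832, 0.53055, 0.12204
  X=1: 0.41759, 0.12204, 0.31039
Sum of the 6 terms: H(X,Y) = 2.0309 bits

Marginal of X (row sums):
  P(X=0) = 1/3 + 17/45 + 1/45 = 11/15
  P(X=1) = 7/45 + 1/45 + 4/45 = 4/15
H(X) = -[(11/15)·log₂(11/15) + (4/15)·log₂(4/15)]
  = 0.32814 + 0.50850 = 0.8366 bits

H(Y|X) = H(X,Y) - H(X) = 2.0309 - 0.8366 = 1.1943 bits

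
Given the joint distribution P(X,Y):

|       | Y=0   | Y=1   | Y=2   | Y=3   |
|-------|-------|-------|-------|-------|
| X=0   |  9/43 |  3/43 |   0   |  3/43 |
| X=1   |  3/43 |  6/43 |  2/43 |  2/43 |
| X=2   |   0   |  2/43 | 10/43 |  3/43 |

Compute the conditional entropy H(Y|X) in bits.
1.4659 bits

H(Y|X) = H(X,Y) - H(X)

H(X,Y) = -Σ_{x,y} P(x,y) log₂ P(x,y). Per-cell terms -P(x,y)·log₂P(x,y):
  X=0: 0.47226, 0.26800, 0.00000, 0.26800
  X=1: 0.26800, 0.39646, 0.20587, 0.20587
  X=2: 0.00000, 0.20587, 0.48938, 0.26800
  (cells with P = 0 contribute 0)
Sum of the 12 terms: H(X,Y) = 3.0477 bits

Marginal of X (row sums):
  P(X=0) = 9/43 + 3/43 + 0 + 3/43 = 15/43
  P(X=1) = 3/43 + 6/43 + 2/43 + 2/43 = 13/43
  P(X=2) = 0 + 2/43 + 10/43 + 3/43 = 15/43
H(X) = -[(15/43)·log₂(15/43) + (13/43)·log₂(13/43) + (15/43)·log₂(15/43)]
  = 0.53001 + 0.52176 + 0.53001 = 1.5818 bits

H(Y|X) = H(X,Y) - H(X) = 3.0477 - 1.5818 = 1.4659 bits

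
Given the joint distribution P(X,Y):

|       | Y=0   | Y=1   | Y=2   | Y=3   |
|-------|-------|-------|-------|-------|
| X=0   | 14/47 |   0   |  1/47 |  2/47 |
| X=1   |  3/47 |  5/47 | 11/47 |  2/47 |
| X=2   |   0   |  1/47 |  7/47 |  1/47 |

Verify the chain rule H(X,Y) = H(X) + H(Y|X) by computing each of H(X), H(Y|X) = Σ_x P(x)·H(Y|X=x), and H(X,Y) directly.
H(X) = 1.5066 bits, H(Y|X) = 1.2528 bits, H(X,Y) = 2.7594 bits

Marginal of X (row sums):
  P(X=0) = 14/47 + 0 + 1/47 + 2/47 = 17/47
  P(X=1) = 3/47 + 5/47 + 11/47 + 2/47 = 21/47
  P(X=2) = 0 + 1/47 + 7/47 + 1/47 = 9/47
H(X) = -[(17/47)·log₂(17/47) + (21/47)·log₂(21/47) + (9/47)·log₂(9/47)]
  = 0.53066 + 0.51931 + 0.45664 = 1.5066 bits

H(Y|X) = Σ_x P(x)·H(Y|X=x):
  X=0: P(X=0) = 17/47, P(Y|X=0) = (14/17, 0, 1/17, 2/17) → H(Y|X=0) = 0.83435
  X=1: P(X=1) = 21/47, P(Y|X=1) = (1/7, 5/21, 11/21, 2/21) → H(Y|X=1) = 1.70573
  X=2: P(X=2) = 9/47, P(Y|X=2) = (0, 1/9, 7/9, 1/9) → H(Y|X=2) = 0.98643
H(Y|X) = (17/47)·0.83435 + (21/47)·1.70573 + (9/47)·0.98643 = 1.2528 bits

H(X,Y) = -Σ_{x,y} P(x,y) log₂ P(x,y). Per-cell terms -P(x,y)·log₂P(x,y):
  X=0: 0.52045, 0.00000, 0.11818, 0.19381
  X=1: 0.25338, 0.34390, 0.49036, 0.19381
  X=2: 0.00000, 0.11818, 0.40916, 0.11818
  (cells with P = 0 contribute 0)
Sum of the 12 terms: H(X,Y) = 2.7594 bits

Chain rule check:
  H(X) + H(Y|X) = 1.5066 + 1.2528 = 2.7594 bits
  H(X,Y) = 2.7594 bits
✓ Chain rule verified.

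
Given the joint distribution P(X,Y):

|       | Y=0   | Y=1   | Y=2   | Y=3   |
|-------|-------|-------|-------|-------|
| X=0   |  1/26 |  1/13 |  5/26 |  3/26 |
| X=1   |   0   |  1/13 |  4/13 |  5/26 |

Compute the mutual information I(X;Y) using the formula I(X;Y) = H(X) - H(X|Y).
0.0547 bits

I(X;Y) = H(X) - H(X|Y)

Marginal of X (row sums):
  P(X=0) = 1/26 + 1/13 + 5/26 + 3/26 = 11/26
  P(X=1) = 0 + 1/13 + 4/13 + 5/26 = 15/26
H(X) = -[(11/26)·log₂(11/26) + (15/26)·log₂(15/26)]
  = 0.52504 + 0.45782 = 0.98286 bits

Marginal of Y (column sums):
  P(Y=0) = 1/26 + 0 = 1/26
  P(Y=1) = 1/13 + 1/13 = 2/13
  P(Y=2) = 5/26 + 4/13 = 1/2
  P(Y=3) = 3/26 + 5/26 = 4/13
H(X|Y) = Σ_y P(y)·H(X|Y=y):
  Y=0: P(Y=0) = 1/26, P(X|Y=0) = (1, 0) → H(X|Y=0) = 0.00000
  Y=1: P(Y=1) = 2/13, P(X|Y=1) = (1/2, 1/2) → H(X|Y=1) = 1.00000
  Y=2: P(Y=2) = 1/2, P(X|Y=2) = (5/13, 8/13) → H(X|Y=2) = 0.96124
  Y=3: P(Y=3) = 4/13, P(X|Y=3) = (3/8, 5/8) → H(X|Y=3) = 0.95443
H(X|Y) = (1/26)·0.00000 + (2/13)·1.00000 + (1/2)·0.96124 + (4/13)·0.95443 = 0.92814 bits

I(X;Y) = H(X) - H(X|Y) = 0.98286 - 0.92814 = 0.0547 bits

Cross-check via I(X;Y) = H(X) + H(Y) - H(X,Y): computing H(Y) from the column sums and H(X,Y) from the 8 cells in the same way gives H(Y) = 1.61945 bits and H(X,Y) = 2.54759 bits, so
I(X;Y) = 0.98286 + 1.61945 - 2.54759 = 0.0547 bits ✓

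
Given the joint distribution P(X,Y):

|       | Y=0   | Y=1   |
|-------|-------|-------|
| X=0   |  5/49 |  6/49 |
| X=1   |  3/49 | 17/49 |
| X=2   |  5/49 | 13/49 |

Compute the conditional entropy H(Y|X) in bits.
0.7852 bits

H(Y|X) = H(X,Y) - H(X)

H(X,Y) = -Σ_{x,y} P(x,y) log₂ P(x,y). Per-cell terms -P(x,y)·log₂P(x,y):
  X=0: 0.335998, 0.370989
  X=1: 0.246719, 0.529861
  X=2: 0.335998, 0.507868
Sum of the 6 terms: H(X,Y) = 2.32743 bits

Marginal of X (row sums):
  P(X=0) = 5/49 + 6/49 = 11/49
  P(X=1) = 3/49 + 17/49 = 20/49
  P(X=2) = 5/49 + 13/49 = 18/49
H(X) = -[(11/49)·log₂(11/49) + (20/49)·log₂(20/49) + (18/49)·log₂(18/49)]
  = 0.483838 + 0.527666 + 0.530737 = 1.54224 bits

H(Y|X) = H(X,Y) - H(X) = 2.32743 - 1.54224 = 0.7852 bits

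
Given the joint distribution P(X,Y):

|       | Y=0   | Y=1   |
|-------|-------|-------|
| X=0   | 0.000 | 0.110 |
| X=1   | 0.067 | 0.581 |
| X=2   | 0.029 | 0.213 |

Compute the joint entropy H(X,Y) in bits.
1.6901 bits

H(X,Y) = -Σ_{x,y} P(x,y) log₂ P(x,y). Per-cell terms -P(x,y)·log₂P(x,y):
  X=0: 0.00000, 0.35029
  X=1: 0.26128, 0.45515
  X=2: 0.14813, 0.47522
  (cells with P = 0 contribute 0)
Sum of the 6 terms: H(X,Y) = 1.6901 bits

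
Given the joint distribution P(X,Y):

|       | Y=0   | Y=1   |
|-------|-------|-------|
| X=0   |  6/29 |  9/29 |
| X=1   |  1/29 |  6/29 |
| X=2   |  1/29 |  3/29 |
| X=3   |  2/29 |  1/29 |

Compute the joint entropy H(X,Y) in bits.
2.5716 bits

H(X,Y) = -Σ_{x,y} P(x,y) log₂ P(x,y). Per-cell terms -P(x,y)·log₂P(x,y):
  X=0: 0.470280, 0.523879
  X=1: 0.167517, 0.470280
  X=2: 0.167517, 0.338588
  X=3: 0.266068, 0.167517
Sum of the 8 terms: H(X,Y) = 2.5716 bits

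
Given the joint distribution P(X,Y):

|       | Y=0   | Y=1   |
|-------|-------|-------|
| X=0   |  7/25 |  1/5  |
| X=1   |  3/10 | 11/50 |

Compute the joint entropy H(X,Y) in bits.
1.9803 bits

H(X,Y) = -Σ_{x,y} P(x,y) log₂ P(x,y). Per-cell terms -P(x,y)·log₂P(x,y):
  X=0: 0.5142, 0.4644
  X=1: 0.5211, 0.4806
Sum of the 4 terms: H(X,Y) = 1.9803 bits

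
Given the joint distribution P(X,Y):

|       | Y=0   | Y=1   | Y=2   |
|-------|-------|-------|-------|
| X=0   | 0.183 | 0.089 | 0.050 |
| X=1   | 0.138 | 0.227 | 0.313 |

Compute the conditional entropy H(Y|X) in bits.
1.4730 bits

H(Y|X) = H(X,Y) - H(X)

H(X,Y) = -Σ_{x,y} P(x,y) log₂ P(x,y). Per-cell terms -P(x,y)·log₂P(x,y):
  X=0: 0.4484, 0.3106, 0.2161
  X=1: 0.3943, 0.4856, 0.5245
Sum of the 6 terms: H(X,Y) = 2.3795 bits

Marginal of X (row sums):
  P(X=0) = 0.183 + 0.089 + 0.050 = 0.322
  P(X=1) = 0.138 + 0.227 + 0.313 = 0.678
H(X) = -[0.322·log₂(0.322) + 0.678·log₂(0.678)]
  = 0.5264 + 0.3801 = 0.9065 bits

H(Y|X) = H(X,Y) - H(X) = 2.3795 - 0.9065 = 1.4730 bits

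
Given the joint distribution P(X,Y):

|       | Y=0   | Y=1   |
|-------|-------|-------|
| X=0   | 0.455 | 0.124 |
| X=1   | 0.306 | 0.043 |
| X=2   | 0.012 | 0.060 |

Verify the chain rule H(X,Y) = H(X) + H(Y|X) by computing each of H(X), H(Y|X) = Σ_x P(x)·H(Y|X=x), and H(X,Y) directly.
H(X) = 1.2598 bits, H(Y|X) = 0.6686 bits, H(X,Y) = 1.9284 bits

Marginal of X (row sums):
  P(X=0) = 0.455 + 0.124 = 0.579
  P(X=1) = 0.306 + 0.043 = 0.349
  P(X=2) = 0.012 + 0.060 = 0.072
H(X) = -[0.579·log₂(0.579) + 0.349·log₂(0.349) + 0.072·log₂(0.072)]
  = 0.4565 + 0.5300 + 0.2733 = 1.2598 bits

H(Y|X) = Σ_x P(x)·H(Y|X=x):
  X=0: P(X=0) = 0.579, P(Y|X=0) = (455/579, 124/579) → H(Y|X=0) = 0.7494
  X=1: P(X=1) = 0.349, P(Y|X=1) = (306/349, 43/349) → H(Y|X=1) = 0.5385
  X=2: P(X=2) = 0.072, P(Y|X=2) = (1/6, 5/6) → H(Y|X=2) = 0.6500
H(Y|X) = 0.579·0.7494 + 0.349·0.5385 + 0.072·0.6500 = 0.6686 bits

H(X,Y) = -Σ_{x,y} P(x,y) log₂ P(x,y). Per-cell terms -P(x,y)·log₂P(x,y):
  X=0: 0.5169, 0.3734
  X=1: 0.5228, 0.1952
  X=2: 0.0766, 0.2435
Sum of the 6 terms: H(X,Y) = 1.9284 bits

Chain rule check:
  H(X) + H(Y|X) = 1.2598 + 0.6686 = 1.9284 bits
  H(X,Y) = 1.9284 bits
✓ Chain rule verified.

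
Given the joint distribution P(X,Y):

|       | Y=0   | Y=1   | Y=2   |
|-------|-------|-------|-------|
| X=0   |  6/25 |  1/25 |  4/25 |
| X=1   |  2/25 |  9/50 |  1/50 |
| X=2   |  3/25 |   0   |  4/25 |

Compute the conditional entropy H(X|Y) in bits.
1.2118 bits

H(X|Y) = H(X,Y) - H(Y)

H(X,Y) = -Σ_{x,y} P(x,y) log₂ P(x,y). Per-cell terms -P(x,y)·log₂P(x,y):
  X=0: 0.4941, 0.1858, 0.4230
  X=1: 0.2915, 0.4453, 0.1129
  X=2: 0.3671, 0.0000, 0.4230
  (cells with P = 0 contribute 0)
Sum of the 9 terms: H(X,Y) = 2.7427 bits

Marginal of Y (column sums):
  P(Y=0) = 6/25 + 2/25 + 3/25 = 11/25
  P(Y=1) = 1/25 + 9/50 + 0 = 11/50
  P(Y=2) = 4/25 + 1/50 + 4/25 = 17/50
H(Y) = -[(11/25)·log₂(11/25) + (11/50)·log₂(11/50) + (17/50)·log₂(17/50)]
  = 0.5211 + 0.4806 + 0.5292 = 1.5309 bits

H(X|Y) = H(X,Y) - H(Y) = 2.7427 - 1.5309 = 1.2118 bits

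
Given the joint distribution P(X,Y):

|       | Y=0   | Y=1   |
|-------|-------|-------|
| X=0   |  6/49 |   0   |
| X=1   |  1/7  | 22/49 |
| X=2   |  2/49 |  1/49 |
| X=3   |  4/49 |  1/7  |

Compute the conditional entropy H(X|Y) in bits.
1.3265 bits

H(X|Y) = H(X,Y) - H(Y)

H(X,Y) = -Σ_{x,y} P(x,y) log₂ P(x,y). Per-cell terms -P(x,y)·log₂P(x,y):
  X=0: 0.37099, 0.00000
  X=1: 0.40105, 0.51870
  X=2: 0.18836, 0.11459
  X=3: 0.29508, 0.40105
  (cells with P = 0 contribute 0)
Sum of the 8 terms: H(X,Y) = 2.2898 bits

Marginal of Y (column sums):
  P(Y=0) = 6/49 + 1/7 + 2/49 + 4/49 = 19/49
  P(Y=1) = 0 + 22/49 + 1/49 + 1/7 = 30/49
H(Y) = -[(19/49)·log₂(19/49) + (30/49)·log₂(30/49)]
  = 0.52998 + 0.43336 = 0.9633 bits

H(X|Y) = H(X,Y) - H(Y) = 2.2898 - 0.9633 = 1.3265 bits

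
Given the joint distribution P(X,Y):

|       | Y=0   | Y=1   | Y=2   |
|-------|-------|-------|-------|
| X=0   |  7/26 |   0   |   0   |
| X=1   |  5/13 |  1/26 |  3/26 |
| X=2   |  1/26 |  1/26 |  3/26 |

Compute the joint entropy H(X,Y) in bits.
2.3012 bits

H(X,Y) = -Σ_{x,y} P(x,y) log₂ P(x,y). Per-cell terms -P(x,y)·log₂P(x,y):
  X=0: 0.50968, 0.00000, 0.00000
  X=1: 0.53020, 0.18079, 0.35948
  X=2: 0.18079, 0.18079, 0.35948
  (cells with P = 0 contribute 0)
Sum of the 9 terms: H(X,Y) = 2.3012 bits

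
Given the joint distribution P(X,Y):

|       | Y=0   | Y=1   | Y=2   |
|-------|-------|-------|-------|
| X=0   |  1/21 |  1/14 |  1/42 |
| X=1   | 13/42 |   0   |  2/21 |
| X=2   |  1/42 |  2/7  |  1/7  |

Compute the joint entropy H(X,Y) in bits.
2.5021 bits

H(X,Y) = -Σ_{x,y} P(x,y) log₂ P(x,y). Per-cell terms -P(x,y)·log₂P(x,y):
  X=0: 0.20916, 0.27195, 0.12839
  X=1: 0.52368, 0.00000, 0.32308
  X=2: 0.12839, 0.51639, 0.40105
  (cells with P = 0 contribute 0)
Sum of the 9 terms: H(X,Y) = 2.5021 bits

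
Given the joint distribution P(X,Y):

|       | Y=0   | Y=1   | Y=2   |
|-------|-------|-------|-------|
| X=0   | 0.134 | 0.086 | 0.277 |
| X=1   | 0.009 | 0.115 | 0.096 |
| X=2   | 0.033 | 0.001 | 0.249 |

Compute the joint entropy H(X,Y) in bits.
2.6223 bits

H(X,Y) = -Σ_{x,y} P(x,y) log₂ P(x,y). Per-cell terms -P(x,y)·log₂P(x,y):
  X=0: 0.388559, 0.304399, 0.513016
  X=1: 0.061163, 0.358834, 0.324559
  X=2: 0.162406, 0.009966, 0.499440
Sum of the 9 terms: H(X,Y) = 2.6223 bits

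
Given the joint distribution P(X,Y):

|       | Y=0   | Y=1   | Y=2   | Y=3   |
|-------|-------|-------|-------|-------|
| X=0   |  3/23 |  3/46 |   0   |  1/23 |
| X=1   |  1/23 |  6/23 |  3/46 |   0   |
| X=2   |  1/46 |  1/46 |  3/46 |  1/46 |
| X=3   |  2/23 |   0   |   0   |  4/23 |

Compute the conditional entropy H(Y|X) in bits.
1.2451 bits

H(Y|X) = H(X,Y) - H(X)

H(X,Y) = -Σ_{x,y} P(x,y) log₂ P(x,y). Per-cell terms -P(x,y)·log₂P(x,y):
  X=0: 0.383296, 0.256865, 0.000000, 0.196677
  X=1: 0.196677, 0.505722, 0.256865, 0.000000
  X=2: 0.120077, 0.120077, 0.256865, 0.120077
  X=3: 0.306397, 0.000000, 0.000000, 0.438880
  (cells with P = 0 contribute 0)
Sum of the 16 terms: H(X,Y) = 3.158475 bits

Marginal of X (row sums):
  P(X=0) = 3/23 + 3/46 + 0 + 1/23 = 11/46
  P(X=1) = 1/23 + 6/23 + 3/46 + 0 = 17/46
  P(X=2) = 1/46 + 1/46 + 3/46 + 1/46 = 3/23
  P(X=3) = 2/23 + 0 + 0 + 4/23 = 6/23
H(X) = -[(11/46)·log₂(11/46) + (17/46)·log₂(17/46) + (3/23)·log₂(3/23) + (6/23)·log₂(6/23)]
  = 0.493596 + 0.530732 + 0.383296 + 0.505722 = 1.913346 bits

H(Y|X) = H(X,Y) - H(X) = 3.158475 - 1.913346 = 1.2451 bits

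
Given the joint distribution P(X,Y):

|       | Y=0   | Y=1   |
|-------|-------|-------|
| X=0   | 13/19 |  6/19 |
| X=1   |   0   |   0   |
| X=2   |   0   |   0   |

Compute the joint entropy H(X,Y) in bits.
0.8997 bits

H(X,Y) = -Σ_{x,y} P(x,y) log₂ P(x,y). Per-cell terms -P(x,y)·log₂P(x,y):
  X=0: 0.3746, 0.5251
  X=1: 0.0000, 0.0000
  X=2: 0.0000, 0.0000
  (cells with P = 0 contribute 0)
Sum of the 6 terms: H(X,Y) = 0.8997 bits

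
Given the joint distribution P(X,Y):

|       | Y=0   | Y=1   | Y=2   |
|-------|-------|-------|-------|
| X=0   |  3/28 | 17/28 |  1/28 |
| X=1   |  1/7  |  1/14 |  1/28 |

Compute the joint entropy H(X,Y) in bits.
1.7987 bits

H(X,Y) = -Σ_{x,y} P(x,y) log₂ P(x,y). Per-cell terms -P(x,y)·log₂P(x,y):
  X=0: 0.34526, 0.43708, 0.17169
  X=1: 0.40105, 0.27195, 0.17169
Sum of the 6 terms: H(X,Y) = 1.7987 bits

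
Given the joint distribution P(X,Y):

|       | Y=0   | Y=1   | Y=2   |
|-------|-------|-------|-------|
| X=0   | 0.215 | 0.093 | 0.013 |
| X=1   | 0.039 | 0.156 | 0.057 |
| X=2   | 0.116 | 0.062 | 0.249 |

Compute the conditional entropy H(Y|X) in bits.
1.2703 bits

H(Y|X) = H(X,Y) - H(X)

H(X,Y) = -Σ_{x,y} P(x,y) log₂ P(x,y). Per-cell terms -P(x,y)·log₂P(x,y):
  X=0: 0.476782, 0.318676, 0.081449
  X=1: 0.182535, 0.418140, 0.235575
  X=2: 0.360505, 0.248718, 0.499440
Sum of the 9 terms: H(X,Y) = 2.82182 bits

Marginal of X (row sums):
  P(X=0) = 0.215 + 0.093 + 0.013 = 0.321
  P(X=1) = 0.039 + 0.156 + 0.057 = 0.252
  P(X=2) = 0.116 + 0.062 + 0.249 = 0.427
H(X) = -[0.321·log₂(0.321) + 0.252·log₂(0.252) + 0.427·log₂(0.427)]
  = 0.526233 + 0.501103 + 0.524224 = 1.55156 bits

H(Y|X) = H(X,Y) - H(X) = 2.82182 - 1.55156 = 1.2703 bits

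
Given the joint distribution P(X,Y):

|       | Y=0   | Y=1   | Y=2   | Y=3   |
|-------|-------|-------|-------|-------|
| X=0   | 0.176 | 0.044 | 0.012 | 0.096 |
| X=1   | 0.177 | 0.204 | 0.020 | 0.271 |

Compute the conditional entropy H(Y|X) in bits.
1.6610 bits

H(Y|X) = H(X,Y) - H(X)

H(X,Y) = -Σ_{x,y} P(x,y) log₂ P(x,y). Per-cell terms -P(x,y)·log₂P(x,y):
  X=0: 0.44112, 0.19828, 0.07657, 0.32456
  X=1: 0.44218, 0.46785, 0.11288, 0.51047
Sum of the 8 terms: H(X,Y) = 2.5739 bits

Marginal of X (row sums):
  P(X=0) = 0.176 + 0.044 + 0.012 + 0.096 = 0.328
  P(X=1) = 0.177 + 0.204 + 0.020 + 0.271 = 0.672
H(X) = -[0.328·log₂(0.328) + 0.672·log₂(0.672)]
  = 0.52750 + 0.38537 = 0.9129 bits

H(Y|X) = H(X,Y) - H(X) = 2.5739 - 0.9129 = 1.6610 bits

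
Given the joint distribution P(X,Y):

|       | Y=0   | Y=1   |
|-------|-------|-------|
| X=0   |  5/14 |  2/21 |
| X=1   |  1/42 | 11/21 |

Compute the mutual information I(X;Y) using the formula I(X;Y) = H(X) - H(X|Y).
0.4815 bits

I(X;Y) = H(X) - H(X|Y)

Marginal of X (row sums):
  P(X=0) = 5/14 + 2/21 = 19/42
  P(X=1) = 1/42 + 11/21 = 23/42
H(X) = -[(19/42)·log₂(19/42) + (23/42)·log₂(23/42)]
  = 0.5177 + 0.4757 = 0.9934 bits

Marginal of Y (column sums):
  P(Y=0) = 5/14 + 1/42 = 8/21
  P(Y=1) = 2/21 + 11/21 = 13/21
H(X|Y) = Σ_y P(y)·H(X|Y=y):
  Y=0: P(Y=0) = 8/21, P(X|Y=0) = (15/16, 1/16) → H(X|Y=0) = 0.3373
  Y=1: P(Y=1) = 13/21, P(X|Y=1) = (2/13, 11/13) → H(X|Y=1) = 0.6194
H(X|Y) = (8/21)·0.3373 + (13/21)·0.6194 = 0.5119 bits

I(X;Y) = H(X) - H(X|Y) = 0.9934 - 0.5119 = 0.4815 bits

Cross-check via I(X;Y) = H(X) + H(Y) - H(X,Y): computing H(Y) from the column sums and H(X,Y) from the 4 cells in the same way gives H(Y) = 0.9587 bits and H(X,Y) = 1.4706 bits, so
I(X;Y) = 0.9934 + 0.9587 - 1.4706 = 0.4815 bits ✓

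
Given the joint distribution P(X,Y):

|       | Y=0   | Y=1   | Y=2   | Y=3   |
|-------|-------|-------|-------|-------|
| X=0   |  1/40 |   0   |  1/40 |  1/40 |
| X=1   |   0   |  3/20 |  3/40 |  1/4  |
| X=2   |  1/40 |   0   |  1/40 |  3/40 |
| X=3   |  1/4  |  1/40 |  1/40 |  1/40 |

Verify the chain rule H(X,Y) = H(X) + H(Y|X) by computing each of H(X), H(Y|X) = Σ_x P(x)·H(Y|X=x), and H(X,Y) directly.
H(X) = 1.6924 bits, H(Y|X) = 1.3431 bits, H(X,Y) = 3.0355 bits

Marginal of X (row sums):
  P(X=0) = 1/40 + 0 + 1/40 + 1/40 = 3/40
  P(X=1) = 0 + 3/20 + 3/40 + 1/4 = 19/40
  P(X=2) = 1/40 + 0 + 1/40 + 3/40 = 1/8
  P(X=3) = 1/4 + 1/40 + 1/40 + 1/40 = 13/40
H(X) = -[(3/40)·log₂(3/40) + (19/40)·log₂(19/40) + (1/8)·log₂(1/8) + (13/40)·log₂(13/40)]
  = 0.28027 + 0.51015 + 0.37500 + 0.52698 = 1.6924 bits

H(Y|X) = Σ_x P(x)·H(Y|X=x):
  X=0: P(X=0) = 3/40, P(Y|X=0) = (1/3, 0, 1/3, 1/3) → H(Y|X=0) = 1.58496
  X=1: P(X=1) = 19/40, P(Y|X=1) = (0, 6/19, 3/19, 10/19) → H(Y|X=1) = 1.43298
  X=2: P(X=2) = 1/8, P(Y|X=2) = (1/5, 0, 1/5, 3/5) → H(Y|X=2) = 1.37095
  X=3: P(X=3) = 13/40, P(Y|X=3) = (10/13, 1/13, 1/13, 1/13) → H(Y|X=3) = 1.14511
H(Y|X) = (3/40)·1.58496 + (19/40)·1.43298 + (1/8)·1.37095 + (13/40)·1.14511 = 1.3431 bits

H(X,Y) = -Σ_{x,y} P(x,y) log₂ P(x,y). Per-cell terms -P(x,y)·log₂P(x,y):
  X=0: 0.13305, 0.00000, 0.13305, 0.13305
  X=1: 0.00000, 0.41054, 0.28027, 0.50000
  X=2: 0.13305, 0.00000, 0.13305, 0.28027
  X=3: 0.50000, 0.13305, 0.13305, 0.13305
  (cells with P = 0 contribute 0)
Sum of the 16 terms: H(X,Y) = 3.0355 bits

Chain rule check:
  H(X) + H(Y|X) = 1.6924 + 1.3431 = 3.0355 bits
  H(X,Y) = 3.0355 bits
✓ Chain rule verified.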